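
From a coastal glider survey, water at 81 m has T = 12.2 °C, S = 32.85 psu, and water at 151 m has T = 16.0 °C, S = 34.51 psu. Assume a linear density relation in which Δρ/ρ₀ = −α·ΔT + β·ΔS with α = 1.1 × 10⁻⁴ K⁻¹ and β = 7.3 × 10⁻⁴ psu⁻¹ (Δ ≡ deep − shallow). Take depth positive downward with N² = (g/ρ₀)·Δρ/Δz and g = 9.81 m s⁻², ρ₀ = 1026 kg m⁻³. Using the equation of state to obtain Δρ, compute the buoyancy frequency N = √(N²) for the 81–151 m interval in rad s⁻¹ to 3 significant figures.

ΔT = +3.8 K, ΔS = +1.66 psu (deep − shallow).
Δρ/ρ₀ = −αΔT + βΔS = -4.18 × 10⁻⁴ + 1.2118 × 10⁻³ = 7.938 × 10⁻⁴, so Δρ ≈ 0.8144 kg m⁻³.
N² = (g/ρ₀)·Δρ/Δz = g·(Δρ/ρ₀)/Δz = 9.81 × 7.938 × 10⁻⁴ / 70 = 1.1125 × 10⁻⁴ s⁻².
N = √(1.1125 × 10⁻⁴) = 0.010548 rad s⁻¹ ≈ 0.0105 rad s⁻¹.

0.0105 rad s⁻¹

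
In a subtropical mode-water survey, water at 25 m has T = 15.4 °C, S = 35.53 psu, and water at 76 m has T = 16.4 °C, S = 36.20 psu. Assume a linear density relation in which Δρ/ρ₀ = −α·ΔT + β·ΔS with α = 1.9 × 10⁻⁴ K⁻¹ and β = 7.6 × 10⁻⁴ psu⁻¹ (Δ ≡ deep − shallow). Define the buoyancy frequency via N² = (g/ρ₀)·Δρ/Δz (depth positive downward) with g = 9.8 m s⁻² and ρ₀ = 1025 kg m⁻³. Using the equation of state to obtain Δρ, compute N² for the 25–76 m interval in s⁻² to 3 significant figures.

ΔT = +1.0 K, ΔS = +0.67 psu (deep − shallow).
Δρ/ρ₀ = −αΔT + βΔS = -1.90 × 10⁻⁴ + 5.092 × 10⁻⁴ = 3.192 × 10⁻⁴, so Δρ ≈ 0.3272 kg m⁻³.
N² = (g/ρ₀)·Δρ/Δz = g·(Δρ/ρ₀)/Δz = 9.8 × 3.192 × 10⁻⁴ / 51 = 6.1336 × 10⁻⁵ s⁻² ≈ 6.13 × 10⁻⁵ s⁻².

6.13 × 10⁻⁵ s⁻²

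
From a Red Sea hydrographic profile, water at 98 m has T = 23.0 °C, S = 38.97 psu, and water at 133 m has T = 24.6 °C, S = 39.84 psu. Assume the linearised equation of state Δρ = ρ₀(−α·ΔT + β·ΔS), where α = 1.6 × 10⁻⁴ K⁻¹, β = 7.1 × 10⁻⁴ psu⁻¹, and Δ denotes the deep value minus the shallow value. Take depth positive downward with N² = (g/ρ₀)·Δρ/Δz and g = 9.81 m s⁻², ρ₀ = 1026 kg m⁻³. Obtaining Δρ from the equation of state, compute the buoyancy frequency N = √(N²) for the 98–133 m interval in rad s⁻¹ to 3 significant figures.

0.0101 rad s⁻¹

ΔT = +1.6 K, ΔS = +0.87 psu (deep − shallow).
Δρ/ρ₀ = −αΔT + βΔS = -2.56 × 10⁻⁴ + 6.177 × 10⁻⁴ = 3.617 × 10⁻⁴, so Δρ ≈ 0.3711 kg m⁻³.
N² = (g/ρ₀)·Δρ/Δz = g·(Δρ/ρ₀)/Δz = 9.81 × 3.617 × 10⁻⁴ / 35 = 1.0138 × 10⁻⁴ s⁻².
N = √(1.0138 × 10⁻⁴) = 0.010069 rad s⁻¹ ≈ 0.0101 rad s⁻¹.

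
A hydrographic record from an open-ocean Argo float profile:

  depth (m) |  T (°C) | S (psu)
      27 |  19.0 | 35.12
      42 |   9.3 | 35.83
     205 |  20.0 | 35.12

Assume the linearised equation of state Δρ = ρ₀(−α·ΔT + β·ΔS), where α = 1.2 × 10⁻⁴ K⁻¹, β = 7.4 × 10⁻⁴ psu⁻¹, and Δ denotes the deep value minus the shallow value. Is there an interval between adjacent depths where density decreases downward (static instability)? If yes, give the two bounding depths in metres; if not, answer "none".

42–205 m

Evaluate Δρ/ρ₀ = −αΔT + βΔS across each adjacent pair:
  27–42 m: −αΔT+βΔS = −(1.2 × 10⁻⁴)(-9.7)+(7.4 × 10⁻⁴)(+0.71) = 1.7 × 10⁻³ → stable
  42–205 m: −αΔT+βΔS = −(1.2 × 10⁻⁴)(+10.7)+(7.4 × 10⁻⁴)(-0.71) = -1.8 × 10⁻³ → UNSTABLE
The 42–205 m interval has Δρ < 0: lighter water underlies denser water.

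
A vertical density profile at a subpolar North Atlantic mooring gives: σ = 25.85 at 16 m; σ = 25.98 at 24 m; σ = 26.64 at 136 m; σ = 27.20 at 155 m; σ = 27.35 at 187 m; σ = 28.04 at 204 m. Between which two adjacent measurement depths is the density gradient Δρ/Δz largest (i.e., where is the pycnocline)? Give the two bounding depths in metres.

Compute the density gradient over each adjacent pair:
  16–24 m: Δρ/Δz = 0.13/8 = 0.016 kg m⁻⁴
  24–136 m: Δρ/Δz = 0.66/112 = 5.9 × 10⁻³ kg m⁻⁴
  136–155 m: Δρ/Δz = 0.56/19 = 0.029 kg m⁻⁴
  155–187 m: Δρ/Δz = 0.15/32 = 4.7 × 10⁻³ kg m⁻⁴
  187–204 m: Δρ/Δz = 0.69/17 = 0.041 kg m⁻⁴
The largest gradient is in the 187–204 m interval — the pycnocline.

187–204 m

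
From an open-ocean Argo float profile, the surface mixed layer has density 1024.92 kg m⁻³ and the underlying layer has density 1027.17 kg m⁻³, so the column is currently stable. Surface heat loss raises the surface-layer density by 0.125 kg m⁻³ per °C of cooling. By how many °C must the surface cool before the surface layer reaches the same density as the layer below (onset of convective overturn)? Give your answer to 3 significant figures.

18.0 °C

Density deficit of the surface layer: 1027.17 − 1024.92 = 2.25 kg m⁻³.
Required change = 2.25 / 0.125 = 18.0 °C.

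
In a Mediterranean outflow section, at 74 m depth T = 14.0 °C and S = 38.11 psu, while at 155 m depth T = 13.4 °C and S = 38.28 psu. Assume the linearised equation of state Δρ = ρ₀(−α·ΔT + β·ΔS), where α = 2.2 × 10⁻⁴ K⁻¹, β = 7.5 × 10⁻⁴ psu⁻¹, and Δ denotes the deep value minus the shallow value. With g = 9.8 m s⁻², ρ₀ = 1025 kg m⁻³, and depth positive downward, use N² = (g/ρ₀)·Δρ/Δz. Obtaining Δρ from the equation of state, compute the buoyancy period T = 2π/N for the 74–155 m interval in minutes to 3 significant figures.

18.7 min

ΔT = -0.6 K, ΔS = +0.17 psu (deep − shallow).
Δρ/ρ₀ = −αΔT + βΔS = 1.32 × 10⁻⁴ + 1.275 × 10⁻⁴ = 2.595 × 10⁻⁴, so Δρ ≈ 0.2660 kg m⁻³.
N² = (g/ρ₀)·Δρ/Δz = g·(Δρ/ρ₀)/Δz = 9.8 × 2.595 × 10⁻⁴ / 81 = 3.1396 × 10⁻⁵ s⁻².
N = √(3.1396 × 10⁻⁵) = 5.6032 × 10⁻³ rad s⁻¹ → T = 2π/N = 1.1214 × 10³ s = 18.690 min ≈ 18.7 min.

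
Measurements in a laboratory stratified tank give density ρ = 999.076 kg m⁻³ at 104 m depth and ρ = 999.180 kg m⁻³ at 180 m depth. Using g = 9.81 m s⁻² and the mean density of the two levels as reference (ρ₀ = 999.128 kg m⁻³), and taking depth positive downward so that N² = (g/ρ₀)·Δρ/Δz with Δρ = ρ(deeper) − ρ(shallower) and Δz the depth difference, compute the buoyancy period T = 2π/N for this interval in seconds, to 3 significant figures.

1.71 × 10³ s

Δρ = 999.180 − 999.076 = 0.104 kg m⁻³ over Δz = 180 − 104 = 76 m.
N² = (9.81/999.128) × (0.104/76) = 1.3436 × 10⁻⁵ s⁻².
N = √(1.3436 × 10⁻⁵) = 3.6655 × 10⁻³ rad s⁻¹, so T = 2π/N = 1.7141 × 10³ s ≈ 1.71 × 10³ s.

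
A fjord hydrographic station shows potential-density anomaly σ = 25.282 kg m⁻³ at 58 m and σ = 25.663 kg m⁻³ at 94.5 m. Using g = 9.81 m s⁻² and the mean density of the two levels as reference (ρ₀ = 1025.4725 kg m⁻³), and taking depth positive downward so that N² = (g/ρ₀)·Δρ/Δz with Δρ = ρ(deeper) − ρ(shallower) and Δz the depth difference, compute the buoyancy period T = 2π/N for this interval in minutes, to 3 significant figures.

Δρ = 1025.663 − 1025.282 = 0.381 kg m⁻³ over Δz = 94.5 − 58 = 36.5 m.
N² = (9.81/1025.4725) × (0.381/36.5) = 9.9857 × 10⁻⁵ s⁻².
N = √(9.9857 × 10⁻⁵) = 9.9928 × 10⁻³ rad s⁻¹, so T = 2π/N = 628.77 s = 10.479 min ≈ 10.5 min.

10.5 min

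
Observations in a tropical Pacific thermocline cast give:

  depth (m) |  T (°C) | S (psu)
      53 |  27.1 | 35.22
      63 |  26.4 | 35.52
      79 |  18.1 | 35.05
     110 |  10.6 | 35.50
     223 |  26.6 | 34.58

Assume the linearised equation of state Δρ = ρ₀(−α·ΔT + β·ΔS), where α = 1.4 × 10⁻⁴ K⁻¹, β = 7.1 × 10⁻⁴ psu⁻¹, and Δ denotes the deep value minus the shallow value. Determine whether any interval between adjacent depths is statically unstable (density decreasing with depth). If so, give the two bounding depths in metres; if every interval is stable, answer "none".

110–223 m

Evaluate Δρ/ρ₀ = −αΔT + βΔS across each adjacent pair:
  53–63 m: −αΔT+βΔS = −(1.4 × 10⁻⁴)(-0.7)+(7.1 × 10⁻⁴)(+0.30) = 3.1 × 10⁻⁴ → stable
  63–79 m: −αΔT+βΔS = −(1.4 × 10⁻⁴)(-8.3)+(7.1 × 10⁻⁴)(-0.47) = 8.3 × 10⁻⁴ → stable
  79–110 m: −αΔT+βΔS = −(1.4 × 10⁻⁴)(-7.5)+(7.1 × 10⁻⁴)(+0.45) = 1.4 × 10⁻³ → stable
  110–223 m: −αΔT+βΔS = −(1.4 × 10⁻⁴)(+16.0)+(7.1 × 10⁻⁴)(-0.92) = -2.9 × 10⁻³ → UNSTABLE
The 110–223 m interval has Δρ < 0: lighter water underlies denser water.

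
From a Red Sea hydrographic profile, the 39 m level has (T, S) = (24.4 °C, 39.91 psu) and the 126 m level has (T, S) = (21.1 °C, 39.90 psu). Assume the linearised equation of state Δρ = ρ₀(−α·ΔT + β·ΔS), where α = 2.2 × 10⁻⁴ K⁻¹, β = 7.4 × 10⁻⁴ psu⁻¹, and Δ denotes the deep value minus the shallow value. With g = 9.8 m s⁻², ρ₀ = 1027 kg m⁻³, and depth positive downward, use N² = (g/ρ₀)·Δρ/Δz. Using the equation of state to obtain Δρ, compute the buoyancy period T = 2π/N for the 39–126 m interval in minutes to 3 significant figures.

11.6 min

ΔT = -3.3 K, ΔS = -0.01 psu (deep − shallow).
Δρ/ρ₀ = −αΔT + βΔS = 7.26 × 10⁻⁴ − 7.40 × 10⁻⁶ = 7.186 × 10⁻⁴, so Δρ ≈ 0.7380 kg m⁻³.
N² = (g/ρ₀)·Δρ/Δz = g·(Δρ/ρ₀)/Δz = 9.8 × 7.186 × 10⁻⁴ / 87 = 8.0946 × 10⁻⁵ s⁻².
N = √(8.0946 × 10⁻⁵) = 8.9970 × 10⁻³ rad s⁻¹ → T = 2π/N = 698.36 s = 11.639 min ≈ 11.6 min.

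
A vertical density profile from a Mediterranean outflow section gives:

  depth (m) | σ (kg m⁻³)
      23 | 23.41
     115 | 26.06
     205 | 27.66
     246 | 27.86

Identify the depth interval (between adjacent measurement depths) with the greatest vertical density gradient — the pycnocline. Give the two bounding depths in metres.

Compute the density gradient over each adjacent pair:
  23–115 m: Δρ/Δz = 2.65/92 = 0.029 kg m⁻⁴
  115–205 m: Δρ/Δz = 1.60/90 = 0.018 kg m⁻⁴
  205–246 m: Δρ/Δz = 0.20/41 = 4.9 × 10⁻³ kg m⁻⁴
The largest gradient is in the 23–115 m interval — the pycnocline.

23–115 m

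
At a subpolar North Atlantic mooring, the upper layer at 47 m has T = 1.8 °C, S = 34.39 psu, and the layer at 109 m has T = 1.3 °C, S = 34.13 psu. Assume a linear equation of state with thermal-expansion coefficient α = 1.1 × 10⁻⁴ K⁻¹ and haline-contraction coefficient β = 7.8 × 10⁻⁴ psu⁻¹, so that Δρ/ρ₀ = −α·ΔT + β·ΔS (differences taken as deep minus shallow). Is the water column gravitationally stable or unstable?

unstable

ΔT = 1.3 − 1.8 = -0.5 K and ΔS = 34.13 − 34.39 = -0.26 psu (deep − shallow).
−αΔT = 5.50 × 10⁻⁵; βΔS = -2.028 × 10⁻⁴; sum Δρ/ρ₀ = -1.478 × 10⁻⁴.
Δρ/ρ₀ < 0, so Δρ < 0: deeper water is lighter → statically unstable; the column would overturn.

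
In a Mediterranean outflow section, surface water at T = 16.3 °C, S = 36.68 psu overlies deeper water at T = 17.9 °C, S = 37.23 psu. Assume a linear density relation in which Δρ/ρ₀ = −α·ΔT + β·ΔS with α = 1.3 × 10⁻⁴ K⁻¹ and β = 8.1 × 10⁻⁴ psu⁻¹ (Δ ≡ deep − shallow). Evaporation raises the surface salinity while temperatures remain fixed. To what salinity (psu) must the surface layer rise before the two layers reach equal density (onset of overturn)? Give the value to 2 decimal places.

36.97 psu

Neutral buoyancy requires −α(T_deep − T_surf) + β(S_deep − S_surf′) = 0.
S_surf′ = S_deep − (α/β)·ΔT = 37.23 − (1.3 × 10⁻⁴/8.1 × 10⁻⁴)·(+1.6) = 36.9732 psu.
Increase required: 36.9732 − 36.68 = 0.2932 psu.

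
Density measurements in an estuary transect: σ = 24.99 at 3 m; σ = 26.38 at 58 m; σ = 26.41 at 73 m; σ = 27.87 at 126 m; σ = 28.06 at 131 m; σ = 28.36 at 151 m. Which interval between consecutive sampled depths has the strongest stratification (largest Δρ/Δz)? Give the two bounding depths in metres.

126–131 m

Compute the density gradient over each adjacent pair:
  3–58 m: Δρ/Δz = 1.39/55 = 0.025 kg m⁻⁴
  58–73 m: Δρ/Δz = 0.03/15 = 2.0 × 10⁻³ kg m⁻⁴
  73–126 m: Δρ/Δz = 1.46/53 = 0.028 kg m⁻⁴
  126–131 m: Δρ/Δz = 0.19/5 = 0.038 kg m⁻⁴
  131–151 m: Δρ/Δz = 0.30/20 = 0.015 kg m⁻⁴
The largest gradient is in the 126–131 m interval — the pycnocline.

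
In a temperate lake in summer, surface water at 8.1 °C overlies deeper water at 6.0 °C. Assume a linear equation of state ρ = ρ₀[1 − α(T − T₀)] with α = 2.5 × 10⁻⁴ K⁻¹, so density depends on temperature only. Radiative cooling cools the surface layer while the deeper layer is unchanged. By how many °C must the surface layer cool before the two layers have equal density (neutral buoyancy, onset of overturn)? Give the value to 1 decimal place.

With temperature the only control, equal density requires T_surf′ = T_deep.
T_surf′ = 6.0 °C.
Cooling required: 8.1 − 6.0 = 2.1 °C.

2.1 °C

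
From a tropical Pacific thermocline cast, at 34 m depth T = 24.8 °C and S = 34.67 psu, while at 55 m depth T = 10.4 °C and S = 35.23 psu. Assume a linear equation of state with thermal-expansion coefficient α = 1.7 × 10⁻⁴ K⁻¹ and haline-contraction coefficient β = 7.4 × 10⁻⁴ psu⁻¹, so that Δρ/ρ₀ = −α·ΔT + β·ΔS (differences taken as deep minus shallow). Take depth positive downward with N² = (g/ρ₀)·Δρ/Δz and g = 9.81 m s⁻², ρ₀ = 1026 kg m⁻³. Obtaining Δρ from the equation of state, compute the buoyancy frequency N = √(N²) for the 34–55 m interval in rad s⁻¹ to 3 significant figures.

ΔT = -14.4 K, ΔS = +0.56 psu (deep − shallow).
Δρ/ρ₀ = −αΔT + βΔS = 2.448 × 10⁻³ + 4.144 × 10⁻⁴ = 2.8624 × 10⁻³, so Δρ ≈ 2.937 kg m⁻³.
N² = (g/ρ₀)·Δρ/Δz = g·(Δρ/ρ₀)/Δz = 9.81 × 2.8624 × 10⁻³ / 21 = 1.3371 × 10⁻³ s⁻².
N = √(1.3371 × 10⁻³) = 0.036566 rad s⁻¹ ≈ 0.0366 rad s⁻¹.

0.0366 rad s⁻¹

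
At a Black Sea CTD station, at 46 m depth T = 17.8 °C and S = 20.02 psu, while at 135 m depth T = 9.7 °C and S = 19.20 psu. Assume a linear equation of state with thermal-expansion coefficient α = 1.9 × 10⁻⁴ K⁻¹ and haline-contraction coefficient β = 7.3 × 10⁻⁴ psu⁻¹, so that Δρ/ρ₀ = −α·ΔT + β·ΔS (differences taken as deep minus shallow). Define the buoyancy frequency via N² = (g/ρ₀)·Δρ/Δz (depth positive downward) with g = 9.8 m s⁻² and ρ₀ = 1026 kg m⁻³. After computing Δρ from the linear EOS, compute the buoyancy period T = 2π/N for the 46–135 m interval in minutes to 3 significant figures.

ΔT = -8.1 K, ΔS = -0.82 psu (deep − shallow).
Δρ/ρ₀ = −αΔT + βΔS = 1.539 × 10⁻³ − 5.986 × 10⁻⁴ = 9.404 × 10⁻⁴, so Δρ ≈ 0.9649 kg m⁻³.
N² = (g/ρ₀)·Δρ/Δz = g·(Δρ/ρ₀)/Δz = 9.8 × 9.404 × 10⁻⁴ / 89 = 1.0355 × 10⁻⁴ s⁻².
N = √(1.0355 × 10⁻⁴) = 0.010176 rad s⁻¹ → T = 2π/N = 617.45 s = 10.291 min ≈ 10.3 min.

10.3 min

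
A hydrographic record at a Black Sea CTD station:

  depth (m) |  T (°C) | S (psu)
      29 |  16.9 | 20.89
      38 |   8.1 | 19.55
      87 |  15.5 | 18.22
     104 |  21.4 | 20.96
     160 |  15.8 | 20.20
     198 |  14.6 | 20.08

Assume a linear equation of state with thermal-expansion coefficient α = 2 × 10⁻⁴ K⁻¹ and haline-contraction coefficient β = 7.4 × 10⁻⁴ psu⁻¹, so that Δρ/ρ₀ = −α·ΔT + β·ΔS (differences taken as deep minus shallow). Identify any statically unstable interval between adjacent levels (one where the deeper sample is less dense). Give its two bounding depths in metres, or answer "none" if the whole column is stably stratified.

38–87 m

Evaluate Δρ/ρ₀ = −αΔT + βΔS across each adjacent pair:
  29–38 m: −αΔT+βΔS = −(2 × 10⁻⁴)(-8.8)+(7.4 × 10⁻⁴)(-1.34) = 7.7 × 10⁻⁴ → stable
  38–87 m: −αΔT+βΔS = −(2 × 10⁻⁴)(+7.4)+(7.4 × 10⁻⁴)(-1.33) = -2.5 × 10⁻³ → UNSTABLE
  87–104 m: −αΔT+βΔS = −(2 × 10⁻⁴)(+5.9)+(7.4 × 10⁻⁴)(+2.74) = 8.5 × 10⁻⁴ → stable
  104–160 m: −αΔT+βΔS = −(2 × 10⁻⁴)(-5.6)+(7.4 × 10⁻⁴)(-0.76) = 5.6 × 10⁻⁴ → stable
  160–198 m: −αΔT+βΔS = −(2 × 10⁻⁴)(-1.2)+(7.4 × 10⁻⁴)(-0.12) = 1.5 × 10⁻⁴ → stable
The 38–87 m interval has Δρ < 0: lighter water underlies denser water.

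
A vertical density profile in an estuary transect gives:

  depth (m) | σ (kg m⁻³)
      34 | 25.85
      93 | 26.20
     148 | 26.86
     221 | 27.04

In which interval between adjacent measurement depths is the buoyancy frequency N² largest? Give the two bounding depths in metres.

93–148 m

Compute the density gradient over each adjacent pair:
  34–93 m: Δρ/Δz = 0.35/59 = 5.9 × 10⁻³ kg m⁻⁴
  93–148 m: Δρ/Δz = 0.66/55 = 0.012 kg m⁻⁴
  148–221 m: Δρ/Δz = 0.18/73 = 2.5 × 10⁻³ kg m⁻⁴
The largest gradient is in the 93–148 m interval — the pycnocline.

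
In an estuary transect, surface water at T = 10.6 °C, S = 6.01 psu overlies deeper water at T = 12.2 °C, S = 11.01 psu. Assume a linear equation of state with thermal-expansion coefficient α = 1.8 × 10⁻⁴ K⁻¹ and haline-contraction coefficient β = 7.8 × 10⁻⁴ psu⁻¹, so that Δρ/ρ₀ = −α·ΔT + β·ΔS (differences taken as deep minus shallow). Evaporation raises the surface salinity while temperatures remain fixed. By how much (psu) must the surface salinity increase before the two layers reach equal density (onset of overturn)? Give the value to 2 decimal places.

Neutral buoyancy requires −α(T_deep − T_surf) + β(S_deep − S_surf′) = 0.
S_surf′ = S_deep − (α/β)·ΔT = 11.01 − (1.8 × 10⁻⁴/7.8 × 10⁻⁴)·(+1.6) = 10.6408 psu.
Increase required: 10.6408 − 6.01 = 4.6308 psu.

4.63 psu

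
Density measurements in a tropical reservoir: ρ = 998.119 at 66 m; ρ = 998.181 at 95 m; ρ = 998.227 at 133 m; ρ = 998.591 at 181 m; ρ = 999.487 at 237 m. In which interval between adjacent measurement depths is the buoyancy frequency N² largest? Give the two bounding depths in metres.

181–237 m

Compute the density gradient over each adjacent pair:
  66–95 m: Δρ/Δz = 0.062/29 = 2.1 × 10⁻³ kg m⁻⁴
  95–133 m: Δρ/Δz = 0.046/38 = 1.2 × 10⁻³ kg m⁻⁴
  133–181 m: Δρ/Δz = 0.364/48 = 7.6 × 10⁻³ kg m⁻⁴
  181–237 m: Δρ/Δz = 0.896/56 = 0.016 kg m⁻⁴
The largest gradient is in the 181–237 m interval — the pycnocline.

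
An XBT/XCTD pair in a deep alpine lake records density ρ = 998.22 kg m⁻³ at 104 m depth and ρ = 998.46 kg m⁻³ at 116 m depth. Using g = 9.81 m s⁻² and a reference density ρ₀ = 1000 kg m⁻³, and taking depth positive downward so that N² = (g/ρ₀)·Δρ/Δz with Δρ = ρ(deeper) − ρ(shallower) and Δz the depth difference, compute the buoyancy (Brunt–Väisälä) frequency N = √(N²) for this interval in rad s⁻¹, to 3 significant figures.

0.0140 rad s⁻¹

Δρ = 998.46 − 998.22 = 0.24 kg m⁻³ over Δz = 116 − 104 = 12 m.
N² = (9.81/1000) × (0.24/12) = 1.9620 × 10⁻⁴ s⁻².
N = √(1.9620 × 10⁻⁴) = 0.014007 rad s⁻¹ ≈ 0.0140 rad s⁻¹.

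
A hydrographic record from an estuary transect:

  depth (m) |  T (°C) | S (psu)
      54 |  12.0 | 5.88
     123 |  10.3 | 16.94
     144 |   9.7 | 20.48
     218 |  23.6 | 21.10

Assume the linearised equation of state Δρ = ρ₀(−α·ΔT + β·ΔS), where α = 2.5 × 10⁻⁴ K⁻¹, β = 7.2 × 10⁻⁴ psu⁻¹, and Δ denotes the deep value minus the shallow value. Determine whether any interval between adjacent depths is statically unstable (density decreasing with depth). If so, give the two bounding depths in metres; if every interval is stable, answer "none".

144–218 m

Evaluate Δρ/ρ₀ = −αΔT + βΔS across each adjacent pair:
  54–123 m: −αΔT+βΔS = −(2.5 × 10⁻⁴)(-1.7)+(7.2 × 10⁻⁴)(+11.06) = 8.4 × 10⁻³ → stable
  123–144 m: −αΔT+βΔS = −(2.5 × 10⁻⁴)(-0.6)+(7.2 × 10⁻⁴)(+3.54) = 2.7 × 10⁻³ → stable
  144–218 m: −αΔT+βΔS = −(2.5 × 10⁻⁴)(+13.9)+(7.2 × 10⁻⁴)(+0.62) = -3.0 × 10⁻³ → UNSTABLE
The 144–218 m interval has Δρ < 0: lighter water underlies denser water.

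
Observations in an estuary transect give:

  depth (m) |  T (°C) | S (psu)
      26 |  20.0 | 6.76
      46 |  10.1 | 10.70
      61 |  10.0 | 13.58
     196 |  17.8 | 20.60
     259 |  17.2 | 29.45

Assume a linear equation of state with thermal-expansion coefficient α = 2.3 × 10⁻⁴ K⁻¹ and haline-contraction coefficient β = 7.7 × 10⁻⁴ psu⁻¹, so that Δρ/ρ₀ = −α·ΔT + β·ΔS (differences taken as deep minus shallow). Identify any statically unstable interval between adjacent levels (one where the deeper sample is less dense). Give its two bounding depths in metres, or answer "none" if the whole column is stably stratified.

none

Evaluate Δρ/ρ₀ = −αΔT + βΔS across each adjacent pair:
  26–46 m: −αΔT+βΔS = −(2.3 × 10⁻⁴)(-9.9)+(7.7 × 10⁻⁴)(+3.94) = 5.3 × 10⁻³ → stable
  46–61 m: −αΔT+βΔS = −(2.3 × 10⁻⁴)(-0.1)+(7.7 × 10⁻⁴)(+2.88) = 2.2 × 10⁻³ → stable
  61–196 m: −αΔT+βΔS = −(2.3 × 10⁻⁴)(+7.8)+(7.7 × 10⁻⁴)(+7.02) = 3.6 × 10⁻³ → stable
  196–259 m: −αΔT+βΔS = −(2.3 × 10⁻⁴)(-0.6)+(7.7 × 10⁻⁴)(+8.85) = 7.0 × 10⁻³ → stable
Every interval has Δρ > 0: the column is stably stratified throughout.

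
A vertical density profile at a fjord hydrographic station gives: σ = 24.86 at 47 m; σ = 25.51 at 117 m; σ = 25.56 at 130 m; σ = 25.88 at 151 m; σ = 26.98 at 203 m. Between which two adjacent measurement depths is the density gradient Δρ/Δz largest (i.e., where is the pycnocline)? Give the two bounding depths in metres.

151–203 m

Compute the density gradient over each adjacent pair:
  47–117 m: Δρ/Δz = 0.65/70 = 9.3 × 10⁻³ kg m⁻⁴
  117–130 m: Δρ/Δz = 0.05/13 = 3.8 × 10⁻³ kg m⁻⁴
  130–151 m: Δρ/Δz = 0.32/21 = 0.015 kg m⁻⁴
  151–203 m: Δρ/Δz = 1.10/52 = 0.021 kg m⁻⁴
The largest gradient is in the 151–203 m interval — the pycnocline.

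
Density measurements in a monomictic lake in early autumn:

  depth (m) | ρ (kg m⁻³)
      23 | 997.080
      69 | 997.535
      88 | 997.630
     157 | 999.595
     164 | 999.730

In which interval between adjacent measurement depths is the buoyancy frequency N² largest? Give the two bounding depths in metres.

88–157 m

Compute the density gradient over each adjacent pair:
  23–69 m: Δρ/Δz = 0.455/46 = 9.9 × 10⁻³ kg m⁻⁴
  69–88 m: Δρ/Δz = 0.095/19 = 5.0 × 10⁻³ kg m⁻⁴
  88–157 m: Δρ/Δz = 1.965/69 = 0.028 kg m⁻⁴
  157–164 m: Δρ/Δz = 0.135/7 = 0.019 kg m⁻⁴
The largest gradient is in the 88–157 m interval — the pycnocline.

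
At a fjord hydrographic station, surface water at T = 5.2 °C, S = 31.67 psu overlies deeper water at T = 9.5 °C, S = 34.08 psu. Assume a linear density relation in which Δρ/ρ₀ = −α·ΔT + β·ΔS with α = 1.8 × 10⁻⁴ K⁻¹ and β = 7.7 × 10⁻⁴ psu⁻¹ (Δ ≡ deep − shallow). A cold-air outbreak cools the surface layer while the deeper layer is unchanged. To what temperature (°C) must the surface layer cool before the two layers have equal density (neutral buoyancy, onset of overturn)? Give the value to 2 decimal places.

-0.81 °C

Neutral buoyancy requires Δρ = 0, i.e. −α(T_deep − T_surf′) + β(S_deep − S_surf) = 0.
T_surf′ = T_deep − (β/α)·ΔS = 9.5 − (7.7 × 10⁻⁴/1.8 × 10⁻⁴)·(+2.41) = -0.8094 °C.
Cooling required: 5.2 − (-0.8094) = 6.0094 °C.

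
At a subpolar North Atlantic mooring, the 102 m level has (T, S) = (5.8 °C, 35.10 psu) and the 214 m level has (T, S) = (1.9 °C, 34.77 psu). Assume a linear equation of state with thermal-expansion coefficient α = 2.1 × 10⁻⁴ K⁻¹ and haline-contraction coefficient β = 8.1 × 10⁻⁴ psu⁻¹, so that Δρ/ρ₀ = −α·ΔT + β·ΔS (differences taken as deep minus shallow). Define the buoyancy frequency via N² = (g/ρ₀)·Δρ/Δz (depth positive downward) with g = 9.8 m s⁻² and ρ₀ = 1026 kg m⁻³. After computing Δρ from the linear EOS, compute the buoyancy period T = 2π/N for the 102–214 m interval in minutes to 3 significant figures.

15.1 min

ΔT = -3.9 K, ΔS = -0.33 psu (deep − shallow).
Δρ/ρ₀ = −αΔT + βΔS = 8.19 × 10⁻⁴ − 2.673 × 10⁻⁴ = 5.517 × 10⁻⁴, so Δρ ≈ 0.5660 kg m⁻³.
N² = (g/ρ₀)·Δρ/Δz = g·(Δρ/ρ₀)/Δz = 9.8 × 5.517 × 10⁻⁴ / 112 = 4.8274 × 10⁻⁵ s⁻².
N = √(4.8274 × 10⁻⁵) = 6.9479 × 10⁻³ rad s⁻¹ → T = 2π/N = 904.33 s = 15.072 min ≈ 15.1 min.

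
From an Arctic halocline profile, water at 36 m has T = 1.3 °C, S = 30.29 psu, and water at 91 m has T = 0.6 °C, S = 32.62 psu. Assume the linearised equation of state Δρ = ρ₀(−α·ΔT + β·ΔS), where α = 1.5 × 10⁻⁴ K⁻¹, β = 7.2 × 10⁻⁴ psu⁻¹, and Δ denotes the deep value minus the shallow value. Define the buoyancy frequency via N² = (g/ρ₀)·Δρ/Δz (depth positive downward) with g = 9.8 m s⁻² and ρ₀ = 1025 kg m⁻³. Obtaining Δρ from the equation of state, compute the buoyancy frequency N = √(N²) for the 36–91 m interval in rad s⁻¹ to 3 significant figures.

ΔT = -0.7 K, ΔS = +2.33 psu (deep − shallow).
Δρ/ρ₀ = −αΔT + βΔS = 1.05 × 10⁻⁴ + 1.6776 × 10⁻³ = 1.7826 × 10⁻³, so Δρ ≈ 1.827 kg m⁻³.
N² = (g/ρ₀)·Δρ/Δz = g·(Δρ/ρ₀)/Δz = 9.8 × 1.7826 × 10⁻³ / 55 = 3.1763 × 10⁻⁴ s⁻².
N = √(3.1763 × 10⁻⁴) = 0.017822 rad s⁻¹ ≈ 0.0178 rad s⁻¹.

0.0178 rad s⁻¹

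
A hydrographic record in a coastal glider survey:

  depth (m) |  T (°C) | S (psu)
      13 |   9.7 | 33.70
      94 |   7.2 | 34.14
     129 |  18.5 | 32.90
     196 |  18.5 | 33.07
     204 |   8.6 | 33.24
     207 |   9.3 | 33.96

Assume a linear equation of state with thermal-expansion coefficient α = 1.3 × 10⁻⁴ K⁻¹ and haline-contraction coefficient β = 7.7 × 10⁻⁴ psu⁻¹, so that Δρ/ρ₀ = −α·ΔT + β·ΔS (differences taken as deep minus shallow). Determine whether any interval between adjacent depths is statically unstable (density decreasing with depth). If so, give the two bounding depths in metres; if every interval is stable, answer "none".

94–129 m

Evaluate Δρ/ρ₀ = −αΔT + βΔS across each adjacent pair:
  13–94 m: −αΔT+βΔS = −(1.3 × 10⁻⁴)(-2.5)+(7.7 × 10⁻⁴)(+0.44) = 6.6 × 10⁻⁴ → stable
  94–129 m: −αΔT+βΔS = −(1.3 × 10⁻⁴)(+11.3)+(7.7 × 10⁻⁴)(-1.24) = -2.4 × 10⁻³ → UNSTABLE
  129–196 m: −αΔT+βΔS = −(1.3 × 10⁻⁴)(+0.0)+(7.7 × 10⁻⁴)(+0.17) = 1.3 × 10⁻⁴ → stable
  196–204 m: −αΔT+βΔS = −(1.3 × 10⁻⁴)(-9.9)+(7.7 × 10⁻⁴)(+0.17) = 1.4 × 10⁻³ → stable
  204–207 m: −αΔT+βΔS = −(1.3 × 10⁻⁴)(+0.7)+(7.7 × 10⁻⁴)(+0.72) = 4.6 × 10⁻⁴ → stable
The 94–129 m interval has Δρ < 0: lighter water underlies denser water.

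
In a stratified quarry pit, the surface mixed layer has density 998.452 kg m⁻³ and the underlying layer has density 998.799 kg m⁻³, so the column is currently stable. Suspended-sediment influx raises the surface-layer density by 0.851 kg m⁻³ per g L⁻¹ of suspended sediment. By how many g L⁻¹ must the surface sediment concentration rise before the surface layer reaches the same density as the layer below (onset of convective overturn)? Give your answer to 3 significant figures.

Density deficit of the surface layer: 998.799 − 998.452 = 0.347 kg m⁻³.
Required change = 0.347 / 0.851 = 0.408 g L⁻¹.

0.408 g L⁻¹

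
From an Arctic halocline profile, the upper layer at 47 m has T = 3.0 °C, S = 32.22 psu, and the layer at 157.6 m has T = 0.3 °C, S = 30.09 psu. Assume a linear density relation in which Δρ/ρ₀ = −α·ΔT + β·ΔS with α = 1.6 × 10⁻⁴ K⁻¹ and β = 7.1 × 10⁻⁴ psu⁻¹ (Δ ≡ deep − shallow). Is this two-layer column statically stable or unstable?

unstable

ΔT = 0.3 − 3.0 = -2.7 K and ΔS = 30.09 − 32.22 = -2.13 psu (deep − shallow).
−αΔT = 4.32 × 10⁻⁴; βΔS = -1.5123 × 10⁻³; sum Δρ/ρ₀ = -1.0803 × 10⁻³.
Δρ/ρ₀ < 0, so Δρ < 0: deeper water is lighter → statically unstable; the column would overturn.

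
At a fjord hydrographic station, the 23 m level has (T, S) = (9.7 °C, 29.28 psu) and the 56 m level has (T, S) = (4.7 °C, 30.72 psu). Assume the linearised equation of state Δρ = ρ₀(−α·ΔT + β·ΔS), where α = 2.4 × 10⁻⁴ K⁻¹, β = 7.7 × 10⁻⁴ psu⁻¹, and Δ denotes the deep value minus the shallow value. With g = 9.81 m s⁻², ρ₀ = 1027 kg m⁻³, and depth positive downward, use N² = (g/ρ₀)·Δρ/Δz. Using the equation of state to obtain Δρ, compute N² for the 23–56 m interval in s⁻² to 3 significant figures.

ΔT = -5.0 K, ΔS = +1.44 psu (deep − shallow).
Δρ/ρ₀ = −αΔT + βΔS = 1.20 × 10⁻³ + 1.1088 × 10⁻³ = 2.3088 × 10⁻³, so Δρ ≈ 2.371 kg m⁻³.
N² = (g/ρ₀)·Δρ/Δz = g·(Δρ/ρ₀)/Δz = 9.81 × 2.3088 × 10⁻³ / 33 = 6.8634 × 10⁻⁴ s⁻² ≈ 6.86 × 10⁻⁴ s⁻².

6.86 × 10⁻⁴ s⁻²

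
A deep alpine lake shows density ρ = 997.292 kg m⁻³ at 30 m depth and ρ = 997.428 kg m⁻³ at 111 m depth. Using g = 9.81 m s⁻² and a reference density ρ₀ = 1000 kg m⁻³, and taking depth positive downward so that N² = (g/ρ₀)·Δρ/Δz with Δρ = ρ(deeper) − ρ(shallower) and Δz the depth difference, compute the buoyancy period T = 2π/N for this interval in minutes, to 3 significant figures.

25.8 min

Δρ = 997.428 − 997.292 = 0.136 kg m⁻³ over Δz = 111 − 30 = 81 m.
N² = (9.81/1000) × (0.136/81) = 1.6471 × 10⁻⁵ s⁻².
N = √(1.6471 × 10⁻⁵) = 4.0584 × 10⁻³ rad s⁻¹, so T = 2π/N = 1.5482 × 10³ s = 25.803 min ≈ 25.8 min.
N² > 0, so the interval is statically stable.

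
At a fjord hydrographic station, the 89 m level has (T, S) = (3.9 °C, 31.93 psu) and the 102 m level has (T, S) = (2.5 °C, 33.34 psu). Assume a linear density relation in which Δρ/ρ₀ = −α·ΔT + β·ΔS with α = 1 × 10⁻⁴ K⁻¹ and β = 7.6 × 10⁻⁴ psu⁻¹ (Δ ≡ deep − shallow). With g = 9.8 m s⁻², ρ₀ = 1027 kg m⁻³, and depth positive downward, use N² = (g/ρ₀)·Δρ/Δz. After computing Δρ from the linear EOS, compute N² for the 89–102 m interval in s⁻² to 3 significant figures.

9.13 × 10⁻⁴ s⁻²

ΔT = -1.4 K, ΔS = +1.41 psu (deep − shallow).
Δρ/ρ₀ = −αΔT + βΔS = 1.40 × 10⁻⁴ + 1.0716 × 10⁻³ = 1.2116 × 10⁻³, so Δρ ≈ 1.244 kg m⁻³.
N² = (g/ρ₀)·Δρ/Δz = g·(Δρ/ρ₀)/Δz = 9.8 × 1.2116 × 10⁻³ / 13 = 9.1336 × 10⁻⁴ s⁻² ≈ 9.13 × 10⁻⁴ s⁻².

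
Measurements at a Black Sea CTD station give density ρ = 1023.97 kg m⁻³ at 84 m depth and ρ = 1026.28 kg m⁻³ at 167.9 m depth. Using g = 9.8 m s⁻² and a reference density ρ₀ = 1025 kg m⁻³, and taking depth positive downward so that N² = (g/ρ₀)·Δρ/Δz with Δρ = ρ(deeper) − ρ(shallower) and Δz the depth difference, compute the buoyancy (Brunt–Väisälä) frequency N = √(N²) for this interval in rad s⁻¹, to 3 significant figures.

Δρ = 1026.28 − 1023.97 = 2.31 kg m⁻³ over Δz = 167.9 − 84 = 83.9 m.
N² = (9.8/1025) × (2.31/83.9) = 2.6324 × 10⁻⁴ s⁻².
N = √(2.6324 × 10⁻⁴) = 0.016225 rad s⁻¹ ≈ 0.0162 rad s⁻¹.

0.0162 rad s⁻¹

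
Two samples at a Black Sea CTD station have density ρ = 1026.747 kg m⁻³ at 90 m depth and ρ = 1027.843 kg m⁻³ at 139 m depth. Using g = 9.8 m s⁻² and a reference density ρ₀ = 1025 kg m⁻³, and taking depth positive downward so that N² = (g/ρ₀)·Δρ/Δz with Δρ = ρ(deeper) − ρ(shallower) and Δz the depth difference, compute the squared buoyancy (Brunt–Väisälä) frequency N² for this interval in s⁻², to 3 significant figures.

2.14 × 10⁻⁴ s⁻²

Δρ = 1027.843 − 1026.747 = 1.096 kg m⁻³ over Δz = 139 − 90 = 49 m.
N² = (9.8/1025) × (1.096/49) = 2.1385 × 10⁻⁴ s⁻² ≈ 2.14 × 10⁻⁴ s⁻².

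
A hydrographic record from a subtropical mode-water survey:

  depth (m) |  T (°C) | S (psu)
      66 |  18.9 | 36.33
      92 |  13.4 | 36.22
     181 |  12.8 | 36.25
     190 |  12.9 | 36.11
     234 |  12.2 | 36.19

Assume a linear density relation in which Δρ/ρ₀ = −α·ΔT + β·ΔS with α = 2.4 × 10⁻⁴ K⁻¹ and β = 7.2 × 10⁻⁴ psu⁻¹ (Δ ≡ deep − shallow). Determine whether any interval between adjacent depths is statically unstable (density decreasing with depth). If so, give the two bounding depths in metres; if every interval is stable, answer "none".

Evaluate Δρ/ρ₀ = −αΔT + βΔS across each adjacent pair:
  66–92 m: −αΔT+βΔS = −(2.4 × 10⁻⁴)(-5.5)+(7.2 × 10⁻⁴)(-0.11) = 1.2 × 10⁻³ → stable
  92–181 m: −αΔT+βΔS = −(2.4 × 10⁻⁴)(-0.6)+(7.2 × 10⁻⁴)(+0.03) = 1.7 × 10⁻⁴ → stable
  181–190 m: −αΔT+βΔS = −(2.4 × 10⁻⁴)(+0.1)+(7.2 × 10⁻⁴)(-0.14) = -1.2 × 10⁻⁴ → UNSTABLE
  190–234 m: −αΔT+βΔS = −(2.4 × 10⁻⁴)(-0.7)+(7.2 × 10⁻⁴)(+0.08) = 2.3 × 10⁻⁴ → stable
The 181–190 m interval has Δρ < 0: lighter water underlies denser water.

181–190 m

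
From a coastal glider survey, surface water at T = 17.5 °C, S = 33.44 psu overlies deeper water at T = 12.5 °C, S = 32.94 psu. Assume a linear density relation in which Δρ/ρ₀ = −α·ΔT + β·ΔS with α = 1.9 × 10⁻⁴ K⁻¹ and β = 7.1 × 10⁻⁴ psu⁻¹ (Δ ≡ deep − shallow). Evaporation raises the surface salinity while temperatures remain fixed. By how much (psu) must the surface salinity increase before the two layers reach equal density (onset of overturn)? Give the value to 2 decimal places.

0.84 psu

Neutral buoyancy requires −α(T_deep − T_surf) + β(S_deep − S_surf′) = 0.
S_surf′ = S_deep − (α/β)·ΔT = 32.94 − (1.9 × 10⁻⁴/7.1 × 10⁻⁴)·(-5.0) = 34.2780 psu.
Increase required: 34.2780 − 33.44 = 0.8380 psu.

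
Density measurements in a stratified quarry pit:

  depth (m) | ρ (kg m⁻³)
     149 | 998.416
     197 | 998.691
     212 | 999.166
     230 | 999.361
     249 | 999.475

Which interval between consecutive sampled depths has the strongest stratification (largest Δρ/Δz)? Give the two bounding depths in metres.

197–212 m

Compute the density gradient over each adjacent pair:
  149–197 m: Δρ/Δz = 0.275/48 = 5.7 × 10⁻³ kg m⁻⁴
  197–212 m: Δρ/Δz = 0.475/15 = 0.032 kg m⁻⁴
  212–230 m: Δρ/Δz = 0.195/18 = 0.011 kg m⁻⁴
  230–249 m: Δρ/Δz = 0.114/19 = 6.0 × 10⁻³ kg m⁻⁴
The largest gradient is in the 197–212 m interval — the pycnocline.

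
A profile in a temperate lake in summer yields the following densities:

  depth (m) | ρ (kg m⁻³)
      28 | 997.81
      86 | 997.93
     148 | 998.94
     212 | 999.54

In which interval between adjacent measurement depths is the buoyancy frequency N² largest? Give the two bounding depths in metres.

86–148 m

Compute the density gradient over each adjacent pair:
  28–86 m: Δρ/Δz = 0.12/58 = 2.1 × 10⁻³ kg m⁻⁴
  86–148 m: Δρ/Δz = 1.01/62 = 0.016 kg m⁻⁴
  148–212 m: Δρ/Δz = 0.60/64 = 9.4 × 10⁻³ kg m⁻⁴
The largest gradient is in the 86–148 m interval — the pycnocline.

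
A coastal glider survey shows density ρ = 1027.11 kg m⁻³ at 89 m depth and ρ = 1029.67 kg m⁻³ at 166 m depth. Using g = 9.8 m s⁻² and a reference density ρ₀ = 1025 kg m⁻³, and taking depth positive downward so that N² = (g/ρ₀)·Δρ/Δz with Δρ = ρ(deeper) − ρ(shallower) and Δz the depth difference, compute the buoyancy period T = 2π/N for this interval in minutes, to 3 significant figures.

5.87 min

Δρ = 1029.67 − 1027.11 = 2.56 kg m⁻³ over Δz = 166 − 89 = 77 m.
N² = (9.8/1025) × (2.56/77) = 3.1787 × 10⁻⁴ s⁻².
N = √(3.1787 × 10⁻⁴) = 0.017829 rad s⁻¹, so T = 2π/N = 352.41 s = 5.8735 min ≈ 5.87 min.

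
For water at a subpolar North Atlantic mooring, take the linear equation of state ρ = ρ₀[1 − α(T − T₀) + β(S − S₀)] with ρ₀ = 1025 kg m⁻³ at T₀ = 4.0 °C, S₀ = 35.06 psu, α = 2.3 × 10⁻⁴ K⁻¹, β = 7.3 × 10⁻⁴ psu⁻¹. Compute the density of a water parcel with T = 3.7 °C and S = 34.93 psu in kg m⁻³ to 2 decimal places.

T − T₀ = -0.3 K, S − S₀ = -0.13 psu.
Bracket = 1 − α·(-0.3) + β·(-0.13) = 1 + (-2.59 × 10⁻⁵) = 0.9999741.
ρ = 1025 × 0.9999741 = 1024.97 kg m⁻³.

1024.97 kg m⁻³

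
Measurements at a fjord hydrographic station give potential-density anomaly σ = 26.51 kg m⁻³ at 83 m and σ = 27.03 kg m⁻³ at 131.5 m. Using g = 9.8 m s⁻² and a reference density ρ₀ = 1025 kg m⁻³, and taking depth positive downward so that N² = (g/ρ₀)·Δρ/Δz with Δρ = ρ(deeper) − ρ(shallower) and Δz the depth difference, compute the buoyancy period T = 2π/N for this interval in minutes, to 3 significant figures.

10.3 min

Δρ = 1027.03 − 1026.51 = 0.52 kg m⁻³ over Δz = 131.5 − 83 = 48.5 m.
N² = (9.8/1025) × (0.52/48.5) = 1.0251 × 10⁻⁴ s⁻².
N = √(1.0251 × 10⁻⁴) = 0.010125 rad s⁻¹, so T = 2π/N = 620.56 s = 10.343 min ≈ 10.3 min.
A positive N² confirms static stability across the interval.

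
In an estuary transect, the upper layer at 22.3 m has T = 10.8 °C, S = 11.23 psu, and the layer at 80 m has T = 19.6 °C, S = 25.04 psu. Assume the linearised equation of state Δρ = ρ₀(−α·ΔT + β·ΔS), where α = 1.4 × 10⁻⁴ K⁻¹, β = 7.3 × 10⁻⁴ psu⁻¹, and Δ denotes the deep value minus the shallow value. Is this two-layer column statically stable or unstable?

stable

ΔT = 19.6 − 10.8 = +8.8 K and ΔS = 25.04 − 11.23 = +13.81 psu (deep − shallow).
−αΔT = -1.232 × 10⁻³; βΔS = 0.0100813; sum Δρ/ρ₀ = 8.8493 × 10⁻³.
Δρ/ρ₀ > 0, so Δρ > 0: deeper water is denser → statically stable.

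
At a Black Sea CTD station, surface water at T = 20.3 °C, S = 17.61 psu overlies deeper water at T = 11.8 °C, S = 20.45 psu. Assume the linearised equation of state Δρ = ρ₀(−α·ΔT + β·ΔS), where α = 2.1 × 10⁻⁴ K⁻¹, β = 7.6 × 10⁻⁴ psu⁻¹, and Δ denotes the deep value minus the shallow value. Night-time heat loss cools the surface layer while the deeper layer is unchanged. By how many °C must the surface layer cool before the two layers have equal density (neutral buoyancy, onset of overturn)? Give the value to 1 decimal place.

18.8 °C

Neutral buoyancy requires Δρ = 0, i.e. −α(T_deep − T_surf′) + β(S_deep − S_surf) = 0.
T_surf′ = T_deep − (β/α)·ΔS = 11.8 − (7.6 × 10⁻⁴/2.1 × 10⁻⁴)·(+2.84) = 1.522 °C.
Cooling required: 20.3 − (1.522) = 18.778 °C.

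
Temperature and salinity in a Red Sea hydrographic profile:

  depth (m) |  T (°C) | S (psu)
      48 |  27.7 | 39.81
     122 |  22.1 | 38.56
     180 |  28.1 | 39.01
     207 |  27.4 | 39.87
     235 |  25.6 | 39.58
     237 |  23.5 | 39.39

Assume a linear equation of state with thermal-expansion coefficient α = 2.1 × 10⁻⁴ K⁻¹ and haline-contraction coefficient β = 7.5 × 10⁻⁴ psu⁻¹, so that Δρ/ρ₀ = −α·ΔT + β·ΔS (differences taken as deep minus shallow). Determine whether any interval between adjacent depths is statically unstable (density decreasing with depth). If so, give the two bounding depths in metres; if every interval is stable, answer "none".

122–180 m

Evaluate Δρ/ρ₀ = −αΔT + βΔS across each adjacent pair:
  48–122 m: −αΔT+βΔS = −(2.1 × 10⁻⁴)(-5.6)+(7.5 × 10⁻⁴)(-1.25) = 2.4 × 10⁻⁴ → stable
  122–180 m: −αΔT+βΔS = −(2.1 × 10⁻⁴)(+6.0)+(7.5 × 10⁻⁴)(+0.45) = -9.2 × 10⁻⁴ → UNSTABLE
  180–207 m: −αΔT+βΔS = −(2.1 × 10⁻⁴)(-0.7)+(7.5 × 10⁻⁴)(+0.86) = 7.9 × 10⁻⁴ → stable
  207–235 m: −αΔT+βΔS = −(2.1 × 10⁻⁴)(-1.8)+(7.5 × 10⁻⁴)(-0.29) = 1.6 × 10⁻⁴ → stable
  235–237 m: −αΔT+βΔS = −(2.1 × 10⁻⁴)(-2.1)+(7.5 × 10⁻⁴)(-0.19) = 3.0 × 10⁻⁴ → stable
The 122–180 m interval has Δρ < 0: lighter water underlies denser water.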